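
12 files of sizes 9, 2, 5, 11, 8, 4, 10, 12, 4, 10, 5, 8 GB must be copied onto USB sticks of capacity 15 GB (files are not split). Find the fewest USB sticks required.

Total = 12 + 11 + 10 + 10 + 9 + 8 + 8 + 5 + 5 + 4 + 4 + 2 = 88 GB.
Lower bound: ⌈88/15⌉ = 6 USB sticks.
Also, 7 files each exceed 15/2 GB, and no two of those can share a USB stick, so at least 7 USB sticks are needed.
A packing using 7 USB sticks:
  USB stick 1: 12 + 2 = 14
  USB stick 2: 11 + 4 = 15
  USB stick 3: 10 + 5 = 15
  USB stick 4: 10 + 5 = 15
  USB stick 5: 9 + 4 = 13
  USB stick 6: 8 = 8
  USB stick 7: 8 = 8
This matches the lower bound, so 7 is optimal.

7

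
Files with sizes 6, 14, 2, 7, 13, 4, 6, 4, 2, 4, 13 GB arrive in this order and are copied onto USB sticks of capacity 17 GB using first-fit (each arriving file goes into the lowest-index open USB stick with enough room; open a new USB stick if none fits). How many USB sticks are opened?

5

  6 → USB stick 1 (new)  [load 6/17]
  14 → USB stick 2 (new)  [load 14/17]
  2 → USB stick 1  [load 8/17]
  7 → USB stick 1  [load 15/17]
  13 → USB stick 3 (new)  [load 13/17]
  4 → USB stick 3  [load 17/17]
  6 → USB stick 4 (new)  [load 6/17]
  4 → USB stick 4  [load 10/17]
  2 → USB stick 1  [load 17/17]
  4 → USB stick 4  [load 14/17]
  13 → USB stick 5 (new)  [load 13/17]
5 USB sticks opened.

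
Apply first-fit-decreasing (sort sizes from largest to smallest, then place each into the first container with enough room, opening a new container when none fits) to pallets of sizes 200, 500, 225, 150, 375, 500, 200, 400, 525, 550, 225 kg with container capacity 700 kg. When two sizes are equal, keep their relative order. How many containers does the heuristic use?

Sorted descending: 550, 525, 500, 500, 400, 375, 225, 225, 200, 200, 150.
  550 → container 1 (new)  [load 550/700]
  525 → container 2 (new)  [load 525/700]
  500 → container 3 (new)  [load 500/700]
  500 → container 4 (new)  [load 500/700]
  400 → container 5 (new)  [load 400/700]
  375 → container 6 (new)  [load 375/700]
  225 → container 5  [load 625/700]
  225 → container 6  [load 600/700]
  200 → container 3  [load 700/700]
  200 → container 4  [load 700/700]
  150 → container 1  [load 700/700]
6 containers opened.

6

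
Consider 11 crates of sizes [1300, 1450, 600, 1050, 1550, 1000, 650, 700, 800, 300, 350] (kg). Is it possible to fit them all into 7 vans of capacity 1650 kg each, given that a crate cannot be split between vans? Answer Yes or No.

A valid assignment using 7 vans:
  van 1: 1550 = 1550
  van 2: 1450 = 1450
  van 3: 1300 + 350 = 1650
  van 4: 1050 + 600 = 1650
  van 5: 1000 + 650 = 1650
  van 6: 800 + 700 = 1500
  van 7: 300 = 300
Every load is within 1650 kg, so 7 vans suffice.

Yes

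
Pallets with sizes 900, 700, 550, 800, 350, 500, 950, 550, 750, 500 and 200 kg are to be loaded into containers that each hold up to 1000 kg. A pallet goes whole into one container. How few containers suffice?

8

Total = 950 + 900 + 800 + 750 + 700 + 550 + 550 + 500 + 500 + 350 + 200 = 6750 kg.
Lower bound: ⌈6750/1000⌉ = 7 containers.
A packing using 8 containers:
  container 1: 950 = 950
  container 2: 900 = 900
  container 3: 800 + 200 = 1000
  container 4: 750 = 750
  container 5: 700 = 700
  container 6: 550 + 350 = 900
  container 7: 550 = 550
  container 8: 500 + 500 = 1000
No arrangement into 7 containers stays within capacity, so 8 is optimal.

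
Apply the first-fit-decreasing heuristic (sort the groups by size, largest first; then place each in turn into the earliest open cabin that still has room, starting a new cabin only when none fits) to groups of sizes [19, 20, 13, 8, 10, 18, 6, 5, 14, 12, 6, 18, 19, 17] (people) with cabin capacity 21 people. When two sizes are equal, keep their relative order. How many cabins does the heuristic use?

10

Sorted descending: 20, 19, 19, 18, 18, 17, 14, 13, 12, 10, 8, 6, 6, 5.
  20 → cabin 1 (new)  [load 20/21]
  19 → cabin 2 (new)  [load 19/21]
  19 → cabin 3 (new)  [load 19/21]
  18 → cabin 4 (new)  [load 18/21]
  18 → cabin 5 (new)  [load 18/21]
  17 → cabin 6 (new)  [load 17/21]
  14 → cabin 7 (new)  [load 14/21]
  13 → cabin 8 (new)  [load 13/21]
  12 → cabin 9 (new)  [load 12/21]
  10 → cabin 10 (new)  [load 10/21]
  8 → cabin 8  [load 21/21]
  6 → cabin 7  [load 20/21]
  6 → cabin 9  [load 18/21]
  5 → cabin 10  [load 15/21]
10 cabins opened.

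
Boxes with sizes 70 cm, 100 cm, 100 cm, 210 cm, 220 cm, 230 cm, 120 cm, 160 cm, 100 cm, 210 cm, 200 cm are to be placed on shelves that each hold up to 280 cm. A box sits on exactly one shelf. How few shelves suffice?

Total = 230 + 220 + 210 + 210 + 200 + 160 + 120 + 100 + 100 + 100 + 70 = 1720 cm.
Lower bound: ⌈1720/280⌉ = 7 shelves.
A packing using 8 shelves:
  shelf 1: 230 = 230
  shelf 2: 220 = 220
  shelf 3: 210 + 70 = 280
  shelf 4: 210 = 210
  shelf 5: 200 = 200
  shelf 6: 160 + 120 = 280
  shelf 7: 100 + 100 = 200
  shelf 8: 100 = 100
No arrangement into 7 shelves stays within capacity, so 8 is optimal.

8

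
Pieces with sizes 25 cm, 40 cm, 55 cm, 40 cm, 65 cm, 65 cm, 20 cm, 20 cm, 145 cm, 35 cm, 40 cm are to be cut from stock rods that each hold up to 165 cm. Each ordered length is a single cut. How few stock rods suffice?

4

Total = 145 + 65 + 65 + 55 + 40 + 40 + 40 + 35 + 25 + 20 + 20 = 550 cm.
Lower bound: ⌈550/165⌉ = 4 stock rods.
A packing using 4 stock rods:
  stock rod 1: 145 + 20 = 165
  stock rod 2: 65 + 65 + 35 = 165
  stock rod 3: 55 + 40 + 40 + 25 = 160
  stock rod 4: 40 + 20 = 60
This matches the lower bound, so 4 is optimal.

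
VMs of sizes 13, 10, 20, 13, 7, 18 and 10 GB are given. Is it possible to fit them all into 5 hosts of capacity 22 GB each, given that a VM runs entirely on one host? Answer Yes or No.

Yes

A valid assignment using 5 hosts:
  host 1: 20 = 20
  host 2: 18 = 18
  host 3: 13 + 7 = 20
  host 4: 13 = 13
  host 5: 10 + 10 = 20
Every load is within 22 GB, so 5 hosts suffice.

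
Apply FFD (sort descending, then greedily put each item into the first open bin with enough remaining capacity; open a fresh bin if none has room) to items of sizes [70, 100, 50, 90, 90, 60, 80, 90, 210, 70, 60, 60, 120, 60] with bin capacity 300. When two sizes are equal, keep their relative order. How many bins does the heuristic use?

5

Sorted descending: 210, 120, 100, 90, 90, 90, 80, 70, 70, 60, 60, 60, 60, 50.
  210 → bin 1 (new)  [load 210/300]
  120 → bin 2 (new)  [load 120/300]
  100 → bin 2  [load 220/300]
  90 → bin 1  [load 300/300]
  90 → bin 3 (new)  [load 90/300]
  90 → bin 3  [load 180/300]
  80 → bin 2  [load 300/300]
  70 → bin 3  [load 250/300]
  70 → bin 4 (new)  [load 70/300]
  60 → bin 4  [load 130/300]
  60 → bin 4  [load 190/300]
  60 → bin 4  [load 250/300]
  60 → bin 5 (new)  [load 60/300]
  50 → bin 3  [load 300/300]
5 bins opened.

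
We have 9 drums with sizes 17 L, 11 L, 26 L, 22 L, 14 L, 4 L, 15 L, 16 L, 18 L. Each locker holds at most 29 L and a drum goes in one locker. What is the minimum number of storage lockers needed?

6

Total = 26 + 22 + 18 + 17 + 16 + 15 + 14 + 11 + 4 = 143 L.
Lower bound: ⌈143/29⌉ = 5 storage lockers.
Also, 6 drums each exceed 29/2 L, and no two of those can share a locker, so at least 6 storage lockers are needed.
A packing using 6 storage lockers:
  locker 1: 26 = 26
  locker 2: 22 + 4 = 26
  locker 3: 18 + 11 = 29
  locker 4: 17 = 17
  locker 5: 16 = 16
  locker 6: 15 + 14 = 29
This matches the lower bound, so 6 is optimal.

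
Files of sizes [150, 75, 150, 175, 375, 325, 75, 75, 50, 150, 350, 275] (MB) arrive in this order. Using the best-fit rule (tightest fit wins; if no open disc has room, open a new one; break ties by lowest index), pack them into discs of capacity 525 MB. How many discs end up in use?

5

  150 → disc 1 (new)  [load 150/525]
  75 → disc 1  [load 225/525]
  150 → disc 1  [load 375/525]
  175 → disc 2 (new)  [load 175/525]
  375 → disc 3 (new)  [load 375/525]
  325 → disc 2  [load 500/525]
  75 → disc 1  [load 450/525]
  75 → disc 1  [load 525/525]
  50 → disc 3  [load 425/525]
  150 → disc 4 (new)  [load 150/525]
  350 → disc 4  [load 500/525]
  275 → disc 5 (new)  [load 275/525]
5 discs opened.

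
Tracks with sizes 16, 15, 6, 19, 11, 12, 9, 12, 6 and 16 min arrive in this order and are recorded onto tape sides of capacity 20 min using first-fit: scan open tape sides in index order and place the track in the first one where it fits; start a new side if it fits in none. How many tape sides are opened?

8

  16 → side 1 (new)  [load 16/20]
  15 → side 2 (new)  [load 15/20]
  6 → side 3 (new)  [load 6/20]
  19 → side 4 (new)  [load 19/20]
  11 → side 3  [load 17/20]
  12 → side 5 (new)  [load 12/20]
  9 → side 6 (new)  [load 9/20]
  12 → side 7 (new)  [load 12/20]
  6 → side 5  [load 18/20]
  16 → side 8 (new)  [load 16/20]
8 tape sides opened.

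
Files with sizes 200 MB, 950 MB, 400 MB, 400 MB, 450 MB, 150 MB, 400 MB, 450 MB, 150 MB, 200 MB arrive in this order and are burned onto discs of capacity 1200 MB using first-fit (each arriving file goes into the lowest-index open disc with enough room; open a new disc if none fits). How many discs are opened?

4

  200 → disc 1 (new)  [load 200/1200]
  950 → disc 1  [load 1150/1200]
  400 → disc 2 (new)  [load 400/1200]
  400 → disc 2  [load 800/1200]
  450 → disc 3 (new)  [load 450/1200]
  150 → disc 2  [load 950/1200]
  400 → disc 3  [load 850/1200]
  450 → disc 4 (new)  [load 450/1200]
  150 → disc 2  [load 1100/1200]
  200 → disc 3  [load 1050/1200]
4 discs opened.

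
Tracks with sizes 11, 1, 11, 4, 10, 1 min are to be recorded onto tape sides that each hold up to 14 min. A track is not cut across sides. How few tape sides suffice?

3

Total = 11 + 11 + 10 + 4 + 1 + 1 = 38 min.
Lower bound: ⌈38/14⌉ = 3 tape sides.
A packing using 3 tape sides:
  side 1: 11 + 1 + 1 = 13
  side 2: 11 = 11
  side 3: 10 + 4 = 14
This matches the lower bound, so 3 is optimal.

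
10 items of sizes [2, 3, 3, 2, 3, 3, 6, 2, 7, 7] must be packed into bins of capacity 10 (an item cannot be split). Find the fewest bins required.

Total = 7 + 7 + 6 + 3 + 3 + 3 + 3 + 2 + 2 + 2 = 38.
Lower bound: ⌈38/10⌉ = 4 bins.
A packing using 4 bins:
  bin 1: 7 + 3 = 10
  bin 2: 7 + 3 = 10
  bin 3: 6 + 3 = 9
  bin 4: 3 + 2 + 2 + 2 = 9
This matches the lower bound, so 4 is optimal.

4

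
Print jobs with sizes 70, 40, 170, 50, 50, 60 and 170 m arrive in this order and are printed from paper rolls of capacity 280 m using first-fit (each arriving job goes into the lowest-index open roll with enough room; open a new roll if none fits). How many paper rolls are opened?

  70 → roll 1 (new)  [load 70/280]
  40 → roll 1  [load 110/280]
  170 → roll 1  [load 280/280]
  50 → roll 2 (new)  [load 50/280]
  50 → roll 2  [load 100/280]
  60 → roll 2  [load 160/280]
  170 → roll 3 (new)  [load 170/280]
3 paper rolls opened.

3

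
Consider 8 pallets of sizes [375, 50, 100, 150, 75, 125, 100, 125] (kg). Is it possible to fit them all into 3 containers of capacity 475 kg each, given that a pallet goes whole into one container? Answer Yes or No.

A valid assignment using 3 containers:
  container 1: 375 + 100 = 475
  container 2: 150 + 125 + 125 + 75 = 475
  container 3: 100 + 50 = 150
Every load is within 475 kg, so 3 containers suffice.

Yes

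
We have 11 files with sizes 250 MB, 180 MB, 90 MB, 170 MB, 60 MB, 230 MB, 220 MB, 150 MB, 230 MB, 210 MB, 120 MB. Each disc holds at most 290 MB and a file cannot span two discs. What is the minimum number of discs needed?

Total = 250 + 230 + 230 + 220 + 210 + 180 + 170 + 150 + 120 + 90 + 60 = 1910 MB.
Lower bound: ⌈1910/290⌉ = 7 discs.
Also, 8 files each exceed 145 MB, and no two of those can share a disc, so at least 8 discs are needed.
A packing using 8 discs:
  disc 1: 250 = 250
  disc 2: 230 + 60 = 290
  disc 3: 230 = 230
  disc 4: 220 = 220
  disc 5: 210 = 210
  disc 6: 180 + 90 = 270
  disc 7: 170 + 120 = 290
  disc 8: 150 = 150
This matches the lower bound, so 8 is optimal.

8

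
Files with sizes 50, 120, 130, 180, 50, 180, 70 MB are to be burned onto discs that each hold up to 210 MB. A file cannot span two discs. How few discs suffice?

5

Total = 180 + 180 + 130 + 120 + 70 + 50 + 50 = 780 MB.
Lower bound: ⌈780/210⌉ = 4 discs.
A packing using 5 discs:
  disc 1: 180 = 180
  disc 2: 180 = 180
  disc 3: 130 + 70 = 200
  disc 4: 120 + 50 = 170
  disc 5: 50 = 50
No arrangement into 4 discs stays within capacity, so 5 is optimal.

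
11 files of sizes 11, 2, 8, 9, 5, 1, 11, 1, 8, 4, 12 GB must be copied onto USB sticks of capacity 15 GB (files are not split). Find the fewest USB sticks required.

6

Total = 12 + 11 + 11 + 9 + 8 + 8 + 5 + 4 + 2 + 1 + 1 = 72 GB.
Lower bound: ⌈72/15⌉ = 5 USB sticks.
Also, 6 files each exceed 15/2 GB, and no two of those can share a USB stick, so at least 6 USB sticks are needed.
A packing using 6 USB sticks:
  USB stick 1: 12 + 2 + 1 = 15
  USB stick 2: 11 + 4 = 15
  USB stick 3: 11 + 1 = 12
  USB stick 4: 9 + 5 = 14
  USB stick 5: 8 = 8
  USB stick 6: 8 = 8
This matches the lower bound, so 6 is optimal.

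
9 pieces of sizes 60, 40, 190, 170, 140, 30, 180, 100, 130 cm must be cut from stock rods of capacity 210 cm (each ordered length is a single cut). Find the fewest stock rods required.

Total = 190 + 180 + 170 + 140 + 130 + 100 + 60 + 40 + 30 = 1040 cm.
Lower bound: ⌈1040/210⌉ = 5 stock rods.
A packing using 6 stock rods:
  stock rod 1: 190 = 190
  stock rod 2: 180 + 30 = 210
  stock rod 3: 170 + 40 = 210
  stock rod 4: 140 + 60 = 200
  stock rod 5: 130 = 130
  stock rod 6: 100 = 100
No arrangement into 5 stock rods stays within capacity, so 6 is optimal.

6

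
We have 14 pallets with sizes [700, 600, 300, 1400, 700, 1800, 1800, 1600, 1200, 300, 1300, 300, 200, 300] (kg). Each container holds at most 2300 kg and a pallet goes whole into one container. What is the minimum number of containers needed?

Total = 1800 + 1800 + 1600 + 1400 + 1300 + 1200 + 700 + 700 + 600 + 300 + 300 + 300 + 300 + 200 = 12500 kg.
Lower bound: ⌈12500/2300⌉ = 6 containers.
A packing using 6 containers:
  container 1: 1800 + 300 + 200 = 2300
  container 2: 1800 + 300 = 2100
  container 3: 1600 + 700 = 2300
  container 4: 1400 + 700 = 2100
  container 5: 1300 + 600 + 300 = 2200
  container 6: 1200 + 300 = 1500
This matches the lower bound, so 6 is optimal.

6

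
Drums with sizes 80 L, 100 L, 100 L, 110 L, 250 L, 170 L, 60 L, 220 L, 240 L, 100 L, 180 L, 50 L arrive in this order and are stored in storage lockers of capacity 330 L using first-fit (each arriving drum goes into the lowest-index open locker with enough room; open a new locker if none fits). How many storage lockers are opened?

6

  80 → locker 1 (new)  [load 80/330]
  100 → locker 1  [load 180/330]
  100 → locker 1  [load 280/330]
  110 → locker 2 (new)  [load 110/330]
  250 → locker 3 (new)  [load 250/330]
  170 → locker 2  [load 280/330]
  60 → locker 3  [load 310/330]
  220 → locker 4 (new)  [load 220/330]
  240 → locker 5 (new)  [load 240/330]
  100 → locker 4  [load 320/330]
  180 → locker 6 (new)  [load 180/330]
  50 → locker 1  [load 330/330]
6 storage lockers opened.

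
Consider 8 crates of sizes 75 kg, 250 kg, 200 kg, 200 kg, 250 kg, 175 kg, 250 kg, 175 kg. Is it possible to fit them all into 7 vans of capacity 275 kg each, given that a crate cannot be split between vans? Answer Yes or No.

A valid assignment using 7 vans:
  van 1: 250 = 250
  van 2: 250 = 250
  van 3: 250 = 250
  van 4: 200 + 75 = 275
  van 5: 200 = 200
  van 6: 175 = 175
  van 7: 175 = 175
Every load is within 275 kg, so 7 vans suffice.

Yes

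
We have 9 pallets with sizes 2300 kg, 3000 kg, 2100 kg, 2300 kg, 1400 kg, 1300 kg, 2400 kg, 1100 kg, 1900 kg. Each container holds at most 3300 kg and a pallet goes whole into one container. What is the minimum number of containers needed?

Total = 3000 + 2400 + 2300 + 2300 + 2100 + 1900 + 1400 + 1300 + 1100 = 17800 kg.
Lower bound: ⌈17800/3300⌉ = 6 containers.
A packing using 7 containers:
  container 1: 3000 = 3000
  container 2: 2400 = 2400
  container 3: 2300 = 2300
  container 4: 2300 = 2300
  container 5: 2100 + 1100 = 3200
  container 6: 1900 + 1400 = 3300
  container 7: 1300 = 1300
No arrangement into 6 containers stays within capacity, so 7 is optimal.

7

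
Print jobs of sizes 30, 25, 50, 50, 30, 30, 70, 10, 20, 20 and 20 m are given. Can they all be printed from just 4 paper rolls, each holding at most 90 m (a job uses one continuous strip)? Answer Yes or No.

Yes

A valid assignment using 4 paper rolls:
  roll 1: 70 + 20 = 90
  roll 2: 50 + 30 + 10 = 90
  roll 3: 50 + 20 + 20 = 90
  roll 4: 30 + 30 + 25 = 85
Every load is within 90 m, so 4 paper rolls suffice.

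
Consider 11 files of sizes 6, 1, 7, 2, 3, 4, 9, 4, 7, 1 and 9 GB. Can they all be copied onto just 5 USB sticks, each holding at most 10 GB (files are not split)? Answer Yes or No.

No

Total = 53 GB; ⌈53/10⌉ = 6.
At least 6 USB sticks are required, but only 5 are allowed.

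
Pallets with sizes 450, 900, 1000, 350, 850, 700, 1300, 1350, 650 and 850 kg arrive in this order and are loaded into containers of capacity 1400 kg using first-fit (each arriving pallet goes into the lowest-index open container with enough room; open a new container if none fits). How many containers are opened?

  450 → container 1 (new)  [load 450/1400]
  900 → container 1  [load 1350/1400]
  1000 → container 2 (new)  [load 1000/1400]
  350 → container 2  [load 1350/1400]
  850 → container 3 (new)  [load 850/1400]
  700 → container 4 (new)  [load 700/1400]
  1300 → container 5 (new)  [load 1300/1400]
  1350 → container 6 (new)  [load 1350/1400]
  650 → container 4  [load 1350/1400]
  850 → container 7 (new)  [load 850/1400]
7 containers opened.

7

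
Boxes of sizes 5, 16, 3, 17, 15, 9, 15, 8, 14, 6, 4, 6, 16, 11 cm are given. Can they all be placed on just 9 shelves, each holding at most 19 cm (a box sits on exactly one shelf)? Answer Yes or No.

Yes

A valid assignment using 9 shelves:
  shelf 1: 17 = 17
  shelf 2: 16 + 3 = 19
  shelf 3: 16 = 16
  shelf 4: 15 + 4 = 19
  shelf 5: 15 = 15
  shelf 6: 14 + 5 = 19
  shelf 7: 11 + 8 = 19
  shelf 8: 9 + 6 = 15
  shelf 9: 6 = 6
Every load is within 19 cm, so 9 shelves suffice.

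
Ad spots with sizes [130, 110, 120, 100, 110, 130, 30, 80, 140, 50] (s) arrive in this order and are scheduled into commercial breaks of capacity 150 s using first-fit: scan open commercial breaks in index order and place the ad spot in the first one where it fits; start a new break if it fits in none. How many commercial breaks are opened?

  130 → break 1 (new)  [load 130/150]
  110 → break 2 (new)  [load 110/150]
  120 → break 3 (new)  [load 120/150]
  100 → break 4 (new)  [load 100/150]
  110 → break 5 (new)  [load 110/150]
  130 → break 6 (new)  [load 130/150]
  30 → break 2  [load 140/150]
  80 → break 7 (new)  [load 80/150]
  140 → break 8 (new)  [load 140/150]
  50 → break 4  [load 150/150]
8 commercial breaks opened.

8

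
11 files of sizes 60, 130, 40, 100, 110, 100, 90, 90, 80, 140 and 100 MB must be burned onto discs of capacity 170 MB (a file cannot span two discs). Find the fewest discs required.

Total = 140 + 130 + 110 + 100 + 100 + 100 + 90 + 90 + 80 + 60 + 40 = 1040 MB.
Lower bound: ⌈1040/170⌉ = 7 discs.
Also, 8 files each exceed 85 MB, and no two of those can share a disc, so at least 8 discs are needed.
A packing using 8 discs:
  disc 1: 140 = 140
  disc 2: 130 + 40 = 170
  disc 3: 110 + 60 = 170
  disc 4: 100 = 100
  disc 5: 100 = 100
  disc 6: 100 = 100
  disc 7: 90 + 80 = 170
  disc 8: 90 = 90
This matches the lower bound, so 8 is optimal.

8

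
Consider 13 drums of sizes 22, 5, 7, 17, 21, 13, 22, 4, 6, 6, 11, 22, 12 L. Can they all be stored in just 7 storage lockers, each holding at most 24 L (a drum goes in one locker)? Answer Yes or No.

Total = 168 L; ⌈168/24⌉ = 7.
The bound of 7 does not rule out 7, but exhaustive search shows no assignment into 7 storage lockers of capacity 24 L exists — the minimum is 8.

No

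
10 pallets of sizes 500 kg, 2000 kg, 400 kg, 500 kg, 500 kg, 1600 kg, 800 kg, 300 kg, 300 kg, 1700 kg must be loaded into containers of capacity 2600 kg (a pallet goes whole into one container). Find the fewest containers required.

4

Total = 2000 + 1700 + 1600 + 800 + 500 + 500 + 500 + 400 + 300 + 300 = 8600 kg.
Lower bound: ⌈8600/2600⌉ = 4 containers.
A packing using 4 containers:
  container 1: 2000 + 500 = 2500
  container 2: 1700 + 800 = 2500
  container 3: 1600 + 500 + 500 = 2600
  container 4: 400 + 300 + 300 = 1000
This matches the lower bound, so 4 is optimal.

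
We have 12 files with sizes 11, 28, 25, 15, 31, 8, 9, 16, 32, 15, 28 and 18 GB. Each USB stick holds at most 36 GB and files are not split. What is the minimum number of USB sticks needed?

8

Total = 32 + 31 + 28 + 28 + 25 + 18 + 16 + 15 + 15 + 11 + 9 + 8 = 236 GB.
Lower bound: ⌈236/36⌉ = 7 USB sticks.
A packing using 8 USB sticks:
  USB stick 1: 32 = 32
  USB stick 2: 31 = 31
  USB stick 3: 28 + 8 = 36
  USB stick 4: 28 = 28
  USB stick 5: 25 + 11 = 36
  USB stick 6: 18 + 16 = 34
  USB stick 7: 15 + 15 = 30
  USB stick 8: 9 = 9
No arrangement into 7 USB sticks stays within capacity, so 8 is optimal.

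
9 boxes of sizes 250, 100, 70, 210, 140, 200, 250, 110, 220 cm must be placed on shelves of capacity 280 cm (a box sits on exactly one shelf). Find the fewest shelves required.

Total = 250 + 250 + 220 + 210 + 200 + 140 + 110 + 100 + 70 = 1550 cm.
Lower bound: ⌈1550/280⌉ = 6 shelves.
A packing using 7 shelves:
  shelf 1: 250 = 250
  shelf 2: 250 = 250
  shelf 3: 220 = 220
  shelf 4: 210 + 70 = 280
  shelf 5: 200 = 200
  shelf 6: 140 + 110 = 250
  shelf 7: 100 = 100
No arrangement into 6 shelves stays within capacity, so 7 is optimal.

7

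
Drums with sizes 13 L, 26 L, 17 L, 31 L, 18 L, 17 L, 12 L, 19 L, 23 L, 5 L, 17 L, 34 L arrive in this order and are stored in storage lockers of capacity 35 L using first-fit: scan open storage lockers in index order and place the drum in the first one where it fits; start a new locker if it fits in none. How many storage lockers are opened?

8

  13 → locker 1 (new)  [load 13/35]
  26 → locker 2 (new)  [load 26/35]
  17 → locker 1  [load 30/35]
  31 → locker 3 (new)  [load 31/35]
  18 → locker 4 (new)  [load 18/35]
  17 → locker 4  [load 35/35]
  12 → locker 5 (new)  [load 12/35]
  19 → locker 5  [load 31/35]
  23 → locker 6 (new)  [load 23/35]
  5 → locker 1  [load 35/35]
  17 → locker 7 (new)  [load 17/35]
  34 → locker 8 (new)  [load 34/35]
8 storage lockers opened.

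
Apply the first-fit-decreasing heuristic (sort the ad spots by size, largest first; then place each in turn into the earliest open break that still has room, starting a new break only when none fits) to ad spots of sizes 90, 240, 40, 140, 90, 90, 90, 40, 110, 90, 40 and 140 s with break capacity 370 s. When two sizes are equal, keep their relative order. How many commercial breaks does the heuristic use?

4

Sorted descending: 240, 140, 140, 110, 90, 90, 90, 90, 90, 40, 40, 40.
  240 → break 1 (new)  [load 240/370]
  140 → break 2 (new)  [load 140/370]
  140 → break 2  [load 280/370]
  110 → break 1  [load 350/370]
  90 → break 2  [load 370/370]
  90 → break 3 (new)  [load 90/370]
  90 → break 3  [load 180/370]
  90 → break 3  [load 270/370]
  90 → break 3  [load 360/370]
  40 → break 4 (new)  [load 40/370]
  40 → break 4  [load 80/370]
  40 → break 4  [load 120/370]
4 commercial breaks opened.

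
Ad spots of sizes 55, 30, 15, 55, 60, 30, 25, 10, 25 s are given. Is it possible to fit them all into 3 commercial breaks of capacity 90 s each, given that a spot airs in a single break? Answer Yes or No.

No

Total = 305 s; ⌈305/90⌉ = 4.
At least 4 commercial breaks are required, but only 3 are allowed.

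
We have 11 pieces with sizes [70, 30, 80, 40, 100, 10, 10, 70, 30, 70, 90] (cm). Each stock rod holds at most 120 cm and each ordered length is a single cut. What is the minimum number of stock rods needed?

Total = 100 + 90 + 80 + 70 + 70 + 70 + 40 + 30 + 30 + 10 + 10 = 600 cm.
Lower bound: ⌈600/120⌉ = 5 stock rods.
Also, 6 pieces each exceed 60 cm, and no two of those can share a stock rod, so at least 6 stock rods are needed.
A packing using 6 stock rods:
  stock rod 1: 100 + 10 + 10 = 120
  stock rod 2: 90 + 30 = 120
  stock rod 3: 80 + 40 = 120
  stock rod 4: 70 + 30 = 100
  stock rod 5: 70 = 70
  stock rod 6: 70 = 70
This matches the lower bound, so 6 is optimal.

6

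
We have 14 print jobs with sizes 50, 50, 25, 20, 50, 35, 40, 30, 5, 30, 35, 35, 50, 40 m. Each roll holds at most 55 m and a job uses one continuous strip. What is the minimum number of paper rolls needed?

Total = 50 + 50 + 50 + 50 + 40 + 40 + 35 + 35 + 35 + 30 + 30 + 25 + 20 + 5 = 495 m.
Lower bound: ⌈495/55⌉ = 9 paper rolls.
Also, 11 print jobs each exceed 55/2 m, and no two of those can share a roll, so at least 11 paper rolls are needed.
A packing using 11 paper rolls:
  roll 1: 50 + 5 = 55
  roll 2: 50 = 50
  roll 3: 50 = 50
  roll 4: 50 = 50
  roll 5: 40 = 40
  roll 6: 40 = 40
  roll 7: 35 + 20 = 55
  roll 8: 35 = 35
  roll 9: 35 = 35
  roll 10: 30 + 25 = 55
  roll 11: 30 = 30
This matches the lower bound, so 11 is optimal.

11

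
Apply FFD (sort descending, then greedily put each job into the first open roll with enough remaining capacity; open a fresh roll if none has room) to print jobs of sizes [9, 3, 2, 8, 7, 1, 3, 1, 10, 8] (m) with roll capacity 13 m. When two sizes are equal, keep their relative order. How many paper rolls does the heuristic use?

5

Sorted descending: 10, 9, 8, 8, 7, 3, 3, 2, 1, 1.
  10 → roll 1 (new)  [load 10/13]
  9 → roll 2 (new)  [load 9/13]
  8 → roll 3 (new)  [load 8/13]
  8 → roll 4 (new)  [load 8/13]
  7 → roll 5 (new)  [load 7/13]
  3 → roll 1  [load 13/13]
  3 → roll 2  [load 12/13]
  2 → roll 3  [load 10/13]
  1 → roll 2  [load 13/13]
  1 → roll 3  [load 11/13]
5 paper rolls opened.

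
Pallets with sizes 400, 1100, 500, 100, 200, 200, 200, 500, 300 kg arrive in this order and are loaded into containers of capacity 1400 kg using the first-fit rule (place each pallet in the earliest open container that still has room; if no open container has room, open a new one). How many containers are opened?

  400 → container 1 (new)  [load 400/1400]
  1100 → container 2 (new)  [load 1100/1400]
  500 → container 1  [load 900/1400]
  100 → container 1  [load 1000/1400]
  200 → container 1  [load 1200/1400]
  200 → container 1  [load 1400/1400]
  200 → container 2  [load 1300/1400]
  500 → container 3 (new)  [load 500/1400]
  300 → container 3  [load 800/1400]
3 containers opened.

3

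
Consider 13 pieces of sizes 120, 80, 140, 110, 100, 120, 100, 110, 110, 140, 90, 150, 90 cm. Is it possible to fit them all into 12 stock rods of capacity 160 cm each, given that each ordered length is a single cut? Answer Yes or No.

Total = 1460 cm; ⌈1460/160⌉ = 10.
12 pieces each exceed half the capacity and cannot share a stock rod, forcing at least 12 stock rods.
The bound of 12 does not rule out 12, but exhaustive search shows no assignment into 12 stock rods of capacity 160 cm exists — the minimum is 13.

No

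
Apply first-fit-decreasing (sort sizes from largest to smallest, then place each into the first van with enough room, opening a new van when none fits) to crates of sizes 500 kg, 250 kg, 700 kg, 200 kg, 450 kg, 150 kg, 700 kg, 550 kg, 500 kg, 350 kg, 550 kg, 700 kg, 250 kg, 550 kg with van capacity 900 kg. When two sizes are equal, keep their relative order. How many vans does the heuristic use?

9

Sorted descending: 700, 700, 700, 550, 550, 550, 500, 500, 450, 350, 250, 250, 200, 150.
  700 → van 1 (new)  [load 700/900]
  700 → van 2 (new)  [load 700/900]
  700 → van 3 (new)  [load 700/900]
  550 → van 4 (new)  [load 550/900]
  550 → van 5 (new)  [load 550/900]
  550 → van 6 (new)  [load 550/900]
  500 → van 7 (new)  [load 500/900]
  500 → van 8 (new)  [load 500/900]
  450 → van 9 (new)  [load 450/900]
  350 → van 4  [load 900/900]
  250 → van 5  [load 800/900]
  250 → van 6  [load 800/900]
  200 → van 1  [load 900/900]
  150 → van 2  [load 850/900]
9 vans opened.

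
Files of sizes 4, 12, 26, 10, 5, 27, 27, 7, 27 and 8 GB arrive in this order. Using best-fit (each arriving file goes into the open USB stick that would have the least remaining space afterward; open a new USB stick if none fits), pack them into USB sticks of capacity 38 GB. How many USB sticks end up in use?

  4 → USB stick 1 (new)  [load 4/38]
  12 → USB stick 1  [load 16/38]
  26 → USB stick 2 (new)  [load 26/38]
  10 → USB stick 2  [load 36/38]
  5 → USB stick 1  [load 21/38]
  27 → USB stick 3 (new)  [load 27/38]
  27 → USB stick 4 (new)  [load 27/38]
  7 → USB stick 3  [load 34/38]
  27 → USB stick 5 (new)  [load 27/38]
  8 → USB stick 4  [load 35/38]
5 USB sticks opened.

5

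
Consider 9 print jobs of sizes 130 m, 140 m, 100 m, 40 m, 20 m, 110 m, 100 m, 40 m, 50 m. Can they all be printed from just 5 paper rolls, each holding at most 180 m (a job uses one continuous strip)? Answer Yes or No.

A valid assignment using 5 paper rolls:
  roll 1: 140 + 40 = 180
  roll 2: 130 + 50 = 180
  roll 3: 110 + 40 + 20 = 170
  roll 4: 100 = 100
  roll 5: 100 = 100
Every load is within 180 m, so 5 paper rolls suffice.

Yes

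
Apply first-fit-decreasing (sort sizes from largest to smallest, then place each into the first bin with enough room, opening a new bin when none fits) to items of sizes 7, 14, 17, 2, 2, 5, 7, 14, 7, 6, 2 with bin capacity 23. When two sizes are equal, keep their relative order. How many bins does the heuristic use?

4

Sorted descending: 17, 14, 14, 7, 7, 7, 6, 5, 2, 2, 2.
  17 → bin 1 (new)  [load 17/23]
  14 → bin 2 (new)  [load 14/23]
  14 → bin 3 (new)  [load 14/23]
  7 → bin 2  [load 21/23]
  7 → bin 3  [load 21/23]
  7 → bin 4 (new)  [load 7/23]
  6 → bin 1  [load 23/23]
  5 → bin 4  [load 12/23]
  2 → bin 2  [load 23/23]
  2 → bin 3  [load 23/23]
  2 → bin 4  [load 14/23]
4 bins opened.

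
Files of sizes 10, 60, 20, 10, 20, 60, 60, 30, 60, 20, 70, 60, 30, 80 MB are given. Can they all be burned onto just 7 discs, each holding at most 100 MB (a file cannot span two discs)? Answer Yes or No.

A valid assignment using 7 discs:
  disc 1: 80 + 20 = 100
  disc 2: 70 + 30 = 100
  disc 3: 60 + 30 + 10 = 100
  disc 4: 60 + 20 + 20 = 100
  disc 5: 60 + 10 = 70
  disc 6: 60 = 60
  disc 7: 60 = 60
Every load is within 100 MB, so 7 discs suffice.

Yes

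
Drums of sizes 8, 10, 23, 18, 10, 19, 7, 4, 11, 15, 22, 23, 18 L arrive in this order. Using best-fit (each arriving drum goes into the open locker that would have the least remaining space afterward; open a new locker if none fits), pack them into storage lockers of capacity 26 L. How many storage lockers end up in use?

9

  8 → locker 1 (new)  [load 8/26]
  10 → locker 1  [load 18/26]
  23 → locker 2 (new)  [load 23/26]
  18 → locker 3 (new)  [load 18/26]
  10 → locker 4 (new)  [load 10/26]
  19 → locker 5 (new)  [load 19/26]
  7 → locker 5  [load 26/26]
  4 → locker 1  [load 22/26]
  11 → locker 4  [load 21/26]
  15 → locker 6 (new)  [load 15/26]
  22 → locker 7 (new)  [load 22/26]
  23 → locker 8 (new)  [load 23/26]
  18 → locker 9 (new)  [load 18/26]
9 storage lockers opened.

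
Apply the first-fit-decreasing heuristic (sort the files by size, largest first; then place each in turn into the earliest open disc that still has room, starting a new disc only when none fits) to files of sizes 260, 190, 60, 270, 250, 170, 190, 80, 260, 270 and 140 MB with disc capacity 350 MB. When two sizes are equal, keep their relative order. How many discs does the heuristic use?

Sorted descending: 270, 270, 260, 260, 250, 190, 190, 170, 140, 80, 60.
  270 → disc 1 (new)  [load 270/350]
  270 → disc 2 (new)  [load 270/350]
  260 → disc 3 (new)  [load 260/350]
  260 → disc 4 (new)  [load 260/350]
  250 → disc 5 (new)  [load 250/350]
  190 → disc 6 (new)  [load 190/350]
  190 → disc 7 (new)  [load 190/350]
  170 → disc 8 (new)  [load 170/350]
  140 → disc 6  [load 330/350]
  80 → disc 1  [load 350/350]
  60 → disc 2  [load 330/350]
8 discs opened.

8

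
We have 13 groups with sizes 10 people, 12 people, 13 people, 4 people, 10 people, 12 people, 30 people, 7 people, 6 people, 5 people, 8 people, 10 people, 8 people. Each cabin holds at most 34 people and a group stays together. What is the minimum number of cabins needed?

Total = 30 + 13 + 12 + 12 + 10 + 10 + 10 + 8 + 8 + 7 + 6 + 5 + 4 = 135 people.
Lower bound: ⌈135/34⌉ = 4 cabins.
A packing using 4 cabins:
  cabin 1: 30 + 4 = 34
  cabin 2: 13 + 12 + 8 = 33
  cabin 3: 12 + 10 + 7 + 5 = 34
  cabin 4: 10 + 10 + 8 + 6 = 34
This matches the lower bound, so 4 is optimal.

4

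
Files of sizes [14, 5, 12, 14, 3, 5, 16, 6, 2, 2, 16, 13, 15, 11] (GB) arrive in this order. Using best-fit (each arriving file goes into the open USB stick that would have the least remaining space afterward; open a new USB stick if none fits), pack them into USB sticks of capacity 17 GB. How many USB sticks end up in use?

9

  14 → USB stick 1 (new)  [load 14/17]
  5 → USB stick 2 (new)  [load 5/17]
  12 → USB stick 2  [load 17/17]
  14 → USB stick 3 (new)  [load 14/17]
  3 → USB stick 1  [load 17/17]
  5 → USB stick 4 (new)  [load 5/17]
  16 → USB stick 5 (new)  [load 16/17]
  6 → USB stick 4  [load 11/17]
  2 → USB stick 3  [load 16/17]
  2 → USB stick 4  [load 13/17]
  16 → USB stick 6 (new)  [load 16/17]
  13 → USB stick 7 (new)  [load 13/17]
  15 → USB stick 8 (new)  [load 15/17]
  11 → USB stick 9 (new)  [load 11/17]
9 USB sticks opened.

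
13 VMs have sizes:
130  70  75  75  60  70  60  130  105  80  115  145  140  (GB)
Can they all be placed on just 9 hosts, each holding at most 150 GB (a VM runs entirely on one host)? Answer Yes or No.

Total = 1255 GB; ⌈1255/150⌉ = 9.
The bound of 9 does not rule out 9, but exhaustive search shows no assignment into 9 hosts of capacity 150 GB exists — the minimum is 10.

No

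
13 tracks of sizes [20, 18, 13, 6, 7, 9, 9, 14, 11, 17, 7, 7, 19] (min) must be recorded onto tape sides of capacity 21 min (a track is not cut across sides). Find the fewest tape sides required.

9

Total = 20 + 19 + 18 + 17 + 14 + 13 + 11 + 9 + 9 + 7 + 7 + 7 + 6 = 157 min.
Lower bound: ⌈157/21⌉ = 8 tape sides.
A packing using 9 tape sides:
  side 1: 20 = 20
  side 2: 19 = 19
  side 3: 18 = 18
  side 4: 17 = 17
  side 5: 14 + 7 = 21
  side 6: 13 + 7 = 20
  side 7: 11 + 9 = 20
  side 8: 9 + 7 = 16
  side 9: 6 = 6
No arrangement into 8 tape sides stays within capacity, so 9 is optimal.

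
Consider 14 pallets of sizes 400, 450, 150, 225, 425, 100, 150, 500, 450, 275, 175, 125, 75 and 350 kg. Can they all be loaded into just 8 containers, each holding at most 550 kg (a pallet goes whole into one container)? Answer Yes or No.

Yes

A valid assignment using 8 containers:
  container 1: 500 = 500
  container 2: 450 + 100 = 550
  container 3: 450 + 75 = 525
  container 4: 425 + 125 = 550
  container 5: 400 + 150 = 550
  container 6: 350 + 175 = 525
  container 7: 275 + 225 = 500
  container 8: 150 = 150
Every load is within 550 kg, so 8 containers suffice.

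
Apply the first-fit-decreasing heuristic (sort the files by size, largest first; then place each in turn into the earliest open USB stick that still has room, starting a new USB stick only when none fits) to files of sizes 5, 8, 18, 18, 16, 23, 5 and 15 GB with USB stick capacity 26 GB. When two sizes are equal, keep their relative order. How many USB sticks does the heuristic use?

Sorted descending: 23, 18, 18, 16, 15, 8, 5, 5.
  23 → USB stick 1 (new)  [load 23/26]
  18 → USB stick 2 (new)  [load 18/26]
  18 → USB stick 3 (new)  [load 18/26]
  16 → USB stick 4 (new)  [load 16/26]
  15 → USB stick 5 (new)  [load 15/26]
  8 → USB stick 2  [load 26/26]
  5 → USB stick 3  [load 23/26]
  5 → USB stick 4  [load 21/26]
5 USB sticks opened.

5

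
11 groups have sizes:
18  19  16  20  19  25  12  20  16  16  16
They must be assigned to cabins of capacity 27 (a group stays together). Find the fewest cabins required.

11

Total = 25 + 20 + 20 + 19 + 19 + 18 + 16 + 16 + 16 + 16 + 12 = 197.
Lower bound: ⌈197/27⌉ = 8 cabins.
Also, 10 groups each exceed 27/2, and no two of those can share a cabin, so at least 10 cabins are needed.
A packing using 11 cabins:
  cabin 1: 25 = 25
  cabin 2: 20 = 20
  cabin 3: 20 = 20
  cabin 4: 19 = 19
  cabin 5: 19 = 19
  cabin 6: 18 = 18
  cabin 7: 16 = 16
  cabin 8: 16 = 16
  cabin 9: 16 = 16
  cabin 10: 16 = 16
  cabin 11: 12 = 12
No arrangement into 10 cabins stays within capacity, so 11 is optimal.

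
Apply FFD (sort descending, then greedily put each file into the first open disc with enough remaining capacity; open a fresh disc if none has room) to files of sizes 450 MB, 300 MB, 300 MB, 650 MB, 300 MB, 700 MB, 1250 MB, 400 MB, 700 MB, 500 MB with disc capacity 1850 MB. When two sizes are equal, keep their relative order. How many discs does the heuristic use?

4

Sorted descending: 1250, 700, 700, 650, 500, 450, 400, 300, 300, 300.
  1250 → disc 1 (new)  [load 1250/1850]
  700 → disc 2 (new)  [load 700/1850]
  700 → disc 2  [load 1400/1850]
  650 → disc 3 (new)  [load 650/1850]
  500 → disc 1  [load 1750/1850]
  450 → disc 2  [load 1850/1850]
  400 → disc 3  [load 1050/1850]
  300 → disc 3  [load 1350/1850]
  300 → disc 3  [load 1650/1850]
  300 → disc 4 (new)  [load 300/1850]
4 discs opened.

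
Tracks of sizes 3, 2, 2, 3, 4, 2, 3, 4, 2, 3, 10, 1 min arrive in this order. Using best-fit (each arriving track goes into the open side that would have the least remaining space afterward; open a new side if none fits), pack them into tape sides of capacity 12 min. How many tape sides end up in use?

4

  3 → side 1 (new)  [load 3/12]
  2 → side 1  [load 5/12]
  2 → side 1  [load 7/12]
  3 → side 1  [load 10/12]
  4 → side 2 (new)  [load 4/12]
  2 → side 1  [load 12/12]
  3 → side 2  [load 7/12]
  4 → side 2  [load 11/12]
  2 → side 3 (new)  [load 2/12]
  3 → side 3  [load 5/12]
  10 → side 4 (new)  [load 10/12]
  1 → side 2  [load 12/12]
4 tape sides opened.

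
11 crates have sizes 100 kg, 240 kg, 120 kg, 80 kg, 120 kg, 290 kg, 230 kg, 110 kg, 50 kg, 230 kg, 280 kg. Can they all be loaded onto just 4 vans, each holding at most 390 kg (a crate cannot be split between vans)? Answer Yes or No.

No

Total = 1850 kg; ⌈1850/390⌉ = 5.
At least 5 vans are required, but only 4 are allowed.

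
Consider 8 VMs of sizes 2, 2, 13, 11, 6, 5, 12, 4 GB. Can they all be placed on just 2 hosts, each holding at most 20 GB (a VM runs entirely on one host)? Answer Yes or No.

No

Total = 55 GB; ⌈55/20⌉ = 3.
At least 3 hosts are required, but only 2 are allowed.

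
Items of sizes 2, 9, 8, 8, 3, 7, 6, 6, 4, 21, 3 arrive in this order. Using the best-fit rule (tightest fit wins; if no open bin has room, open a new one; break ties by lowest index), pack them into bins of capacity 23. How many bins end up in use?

  2 → bin 1 (new)  [load 2/23]
  9 → bin 1  [load 11/23]
  8 → bin 1  [load 19/23]
  8 → bin 2 (new)  [load 8/23]
  3 → bin 1  [load 22/23]
  7 → bin 2  [load 15/23]
  6 → bin 2  [load 21/23]
  6 → bin 3 (new)  [load 6/23]
  4 → bin 3  [load 10/23]
  21 → bin 4 (new)  [load 21/23]
  3 → bin 3  [load 13/23]
4 bins opened.

4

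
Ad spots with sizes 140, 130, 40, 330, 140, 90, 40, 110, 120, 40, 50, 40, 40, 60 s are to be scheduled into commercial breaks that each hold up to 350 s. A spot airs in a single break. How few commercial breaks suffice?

4

Total = 330 + 140 + 140 + 130 + 120 + 110 + 90 + 60 + 50 + 40 + 40 + 40 + 40 + 40 = 1370 s.
Lower bound: ⌈1370/350⌉ = 4 commercial breaks.
A packing using 4 commercial breaks:
  break 1: 330 = 330
  break 2: 140 + 140 + 60 = 340
  break 3: 130 + 90 + 50 + 40 + 40 = 350
  break 4: 120 + 110 + 40 + 40 + 40 = 350
This matches the lower bound, so 4 is optimal.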